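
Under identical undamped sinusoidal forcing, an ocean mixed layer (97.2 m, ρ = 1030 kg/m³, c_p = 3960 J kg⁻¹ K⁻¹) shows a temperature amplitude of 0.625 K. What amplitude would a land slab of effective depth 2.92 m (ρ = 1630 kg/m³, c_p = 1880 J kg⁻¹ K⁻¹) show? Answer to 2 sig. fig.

C_ocean = 3.96×10^8 J/(m²·K); C_land = 8.95×10^6 J/(m²·K).
A ∝ 1/C ⇒ A_land = A_ocean × C_ocean/C_land = 0.625 × 44.3 = 27.7 K.

28 K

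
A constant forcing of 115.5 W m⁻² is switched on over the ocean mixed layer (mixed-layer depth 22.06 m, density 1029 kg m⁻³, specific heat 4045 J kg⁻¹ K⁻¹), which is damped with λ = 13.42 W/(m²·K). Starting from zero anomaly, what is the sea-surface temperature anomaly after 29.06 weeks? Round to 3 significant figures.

Areal heat capacity C = ρ c_p D = 1029 × 4045 × 22.06 = 9.18×10^7 J/(m²·K).
τ = C / λ = 9.18×10^7 / 13.42 = 6.84×10^6 s.
Equilibrium anomaly ΔT_eq = F / λ = 115.5 / 13.42 = 8.61 K.
t = 29.06 weeks = 1.76×10^7 s, so t/τ = 2.57.
ΔT(t) = ΔT_eq (1 − e^(−t/τ)) = 8.61 × (1 − e^−2.57) = 7.95 K.

7.95 K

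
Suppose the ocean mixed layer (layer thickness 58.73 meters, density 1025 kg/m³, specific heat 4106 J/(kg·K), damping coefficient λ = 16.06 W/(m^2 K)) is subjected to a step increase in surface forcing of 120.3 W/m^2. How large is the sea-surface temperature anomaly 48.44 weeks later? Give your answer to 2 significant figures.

Areal heat capacity C = ρ c_p D = 1025 × 4106 × 58.73 = 2.47×10^8 J/(m²·K).
τ = C / λ = 2.47×10^8 / 16.06 = 1.54×10^7 s.
Equilibrium anomaly ΔT_eq = F / λ = 120.3 / 16.06 = 7.49 K.
t = 48.44 weeks = 2.93×10^7 s, so t/τ = 1.90.
ΔT(t) = ΔT_eq (1 − e^(−t/τ)) = 7.49 × (1 − e^−1.90) = 6.37 K.

6.4 K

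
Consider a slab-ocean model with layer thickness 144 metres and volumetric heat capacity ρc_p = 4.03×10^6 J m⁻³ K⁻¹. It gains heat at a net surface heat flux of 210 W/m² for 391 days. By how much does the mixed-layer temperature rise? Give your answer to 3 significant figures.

Areal heat capacity C = ρc_p × D = 4.03×10^6 × 144 = 5.80×10^8 J/(m²·K).
Net heat input Q = F Δt = 210 × (391 days × 86400 s/day) = 7.09×10^9 J/m².
ΔT = Q / C = 7.09×10^9 / 5.80×10^8 = 12.2 K.

12.2 K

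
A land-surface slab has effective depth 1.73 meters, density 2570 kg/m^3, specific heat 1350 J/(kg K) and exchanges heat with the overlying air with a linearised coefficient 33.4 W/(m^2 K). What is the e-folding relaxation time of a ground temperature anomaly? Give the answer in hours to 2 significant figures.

50 hours

Areal heat capacity C = ρ c_p D = 2570 × 1350 × 1.73 = 6.00×10^6 J m⁻² K⁻¹.
Relaxation time τ = C / λ = 6.00×10^6 / 33.4 = 1.80×10^5 s.
In hours: 1.80×10^5 s / (3600 s/hour) = 49.9 hours.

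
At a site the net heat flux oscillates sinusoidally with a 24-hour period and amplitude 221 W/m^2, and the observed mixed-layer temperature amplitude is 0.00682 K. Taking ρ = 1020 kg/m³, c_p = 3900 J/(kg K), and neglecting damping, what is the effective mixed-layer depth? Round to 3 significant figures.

112 m

ω = 2π / 86400 s = 7.27×10^-5 s⁻¹.
Required C = F₀ / (A ω) = 221 / (0.00682 × 7.27×10^-5) = 4.46×10^8 J/(m²·K).
D = C / (ρ c_p) = 4.46×10^8 / (1020 × 3900) = 112 m.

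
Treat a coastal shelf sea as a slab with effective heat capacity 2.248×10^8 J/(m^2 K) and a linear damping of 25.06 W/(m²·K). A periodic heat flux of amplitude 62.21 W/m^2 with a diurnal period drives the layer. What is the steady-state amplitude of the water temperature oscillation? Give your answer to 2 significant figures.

0.0038 K

Areal heat capacity C = 2.248×10^8 J/(m^2 K) (given).
Angular frequency ω = 2π / T = 2π / 86400 s = 7.27×10^-5 s⁻¹.
√((Cω)² + λ²) = √((16300)² + 25.06²) = 16300 W/(m²·K).
Amplitude A = F₀ / √((Cω)²+λ²) = 62.21 / 16300 = 0.00381 K.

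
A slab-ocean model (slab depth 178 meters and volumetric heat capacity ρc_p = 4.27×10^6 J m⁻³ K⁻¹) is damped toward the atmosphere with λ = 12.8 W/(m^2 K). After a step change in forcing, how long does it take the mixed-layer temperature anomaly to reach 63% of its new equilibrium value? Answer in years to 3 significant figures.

Areal heat capacity C = ρc_p × D = 4.27×10^6 × 178 = 7.60×10^8 J m⁻² K⁻¹.
τ = C / λ = 7.60×10^8 / 12.8 = 5.94×10^7 s.
Fraction reached: 1 − e^(−t/τ) = 0.63 ⇒ t = −τ ln(1 − 0.63) = τ × 0.994.
t = 5.90×10^7 s = 1.87 years.

1.87 years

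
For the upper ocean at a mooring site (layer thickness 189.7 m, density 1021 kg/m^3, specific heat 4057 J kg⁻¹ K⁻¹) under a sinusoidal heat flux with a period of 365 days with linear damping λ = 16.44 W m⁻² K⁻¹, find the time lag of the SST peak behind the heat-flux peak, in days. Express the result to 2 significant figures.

Areal heat capacity C = ρ c_p D = 1021 × 4057 × 189.7 = 7.86×10^8 J m⁻² K⁻¹.
ω = 2π / 3.15×10^7 s = 1.99×10^-7 s⁻¹.
Phase lag φ = arctan(Cω/λ) = arctan(157/16.44) = 1.47 rad.
Time lag = φ / ω = 1.47 / 1.99×10^-7 = 7.36×10^6 s = 85.2 days.

85 days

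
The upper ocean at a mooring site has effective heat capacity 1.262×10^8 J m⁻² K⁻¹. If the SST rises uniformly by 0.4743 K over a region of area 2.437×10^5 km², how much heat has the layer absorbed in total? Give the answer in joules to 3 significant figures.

1.46×10^19 J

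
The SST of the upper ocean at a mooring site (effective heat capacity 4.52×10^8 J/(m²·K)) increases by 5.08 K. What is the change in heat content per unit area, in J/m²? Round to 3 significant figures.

2.30×10^9

Areal heat capacity C = 4.52×10^8 J/(m²·K) (given).
ΔQ = C ΔT = 4.52×10^8 × 5.08 = 2.30×10^9 J/m².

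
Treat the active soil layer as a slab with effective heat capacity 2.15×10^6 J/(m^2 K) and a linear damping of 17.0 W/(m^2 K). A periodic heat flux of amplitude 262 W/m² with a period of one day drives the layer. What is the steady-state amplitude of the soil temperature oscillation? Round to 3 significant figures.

Areal heat capacity C = 2.15×10^6 J/(m^2 K) (given).
Angular frequency ω = 2π / T = 2π / 86400 s = 7.27×10^-5 s⁻¹.
√((Cω)² + λ²) = √((156)² + 17.0²) = 157 W/(m²·K).
Amplitude A = F₀ / √((Cω)²+λ²) = 262 / 157 = 1.67 K.

1.67 K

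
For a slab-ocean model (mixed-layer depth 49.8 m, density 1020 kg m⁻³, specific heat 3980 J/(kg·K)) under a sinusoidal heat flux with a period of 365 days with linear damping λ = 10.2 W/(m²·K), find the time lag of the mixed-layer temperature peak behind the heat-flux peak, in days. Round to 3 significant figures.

Areal heat capacity C = ρ c_p D = 1020 × 3980 × 49.8 = 2.02×10^8 J m⁻² K⁻¹.
ω = 2π / 3.15×10^7 s = 1.99×10^-7 s⁻¹.
Phase lag φ = arctan(Cω/λ) = arctan(40.3/10.2) = 1.32 rad.
Time lag = φ / ω = 1.32 / 1.99×10^-7 = 6.64×10^6 s = 76.8 days.

76.8 days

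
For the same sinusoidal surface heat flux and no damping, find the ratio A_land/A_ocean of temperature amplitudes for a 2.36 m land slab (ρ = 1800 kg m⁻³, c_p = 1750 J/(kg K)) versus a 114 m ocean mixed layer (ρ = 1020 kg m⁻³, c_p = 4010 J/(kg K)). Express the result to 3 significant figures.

62.7

C_ocean = 1020 × 4010 × 114 = 4.66×10^8 J/(m²·K).
C_land = 1800 × 1750 × 2.36 = 7.43×10^6 J/(m²·K).
Undamped amplitude ∝ 1/C, so A_land/A_ocean = C_ocean/C_land = 62.7.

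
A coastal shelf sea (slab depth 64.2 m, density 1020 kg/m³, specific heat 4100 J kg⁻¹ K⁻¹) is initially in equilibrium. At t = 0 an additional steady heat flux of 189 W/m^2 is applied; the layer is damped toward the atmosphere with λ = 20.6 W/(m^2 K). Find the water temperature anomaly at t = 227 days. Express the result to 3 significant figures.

7.14 K

Areal heat capacity C = ρ c_p D = 1020 × 4100 × 64.2 = 2.68×10^8 J/(m²·K).
τ = C / λ = 2.68×10^8 / 20.6 = 1.30×10^7 s.
Equilibrium anomaly ΔT_eq = F / λ = 189 / 20.6 = 9.17 K.
t = 227 days = 1.96×10^7 s, so t/τ = 1.50.
ΔT(t) = ΔT_eq (1 − e^(−t/τ)) = 9.17 × (1 − e^−1.50) = 7.14 K.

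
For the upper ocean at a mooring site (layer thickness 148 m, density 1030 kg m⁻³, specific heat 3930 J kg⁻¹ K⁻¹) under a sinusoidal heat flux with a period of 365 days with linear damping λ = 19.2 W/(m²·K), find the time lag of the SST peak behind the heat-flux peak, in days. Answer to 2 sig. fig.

82 days

Areal heat capacity C = ρ c_p D = 1030 × 3930 × 148 = 5.99×10^8 J/(m^2 K).
ω = 2π / 3.15×10^7 s = 1.99×10^-7 s⁻¹.
Phase lag φ = arctan(Cω/λ) = arctan(119/19.2) = 1.41 rad.
Time lag = φ / ω = 1.41 / 1.99×10^-7 = 7.08×10^6 s = 82.0 days.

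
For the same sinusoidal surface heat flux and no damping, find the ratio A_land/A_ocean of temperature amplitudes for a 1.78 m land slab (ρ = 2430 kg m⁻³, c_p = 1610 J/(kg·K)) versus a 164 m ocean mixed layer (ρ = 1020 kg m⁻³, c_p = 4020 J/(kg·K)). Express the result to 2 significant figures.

97

C_ocean = 1020 × 4020 × 164 = 6.72×10^8 J/(m²·K).
C_land = 2430 × 1610 × 1.78 = 6.96×10^6 J/(m²·K).
Undamped amplitude ∝ 1/C, so A_land/A_ocean = C_ocean/C_land = 96.6.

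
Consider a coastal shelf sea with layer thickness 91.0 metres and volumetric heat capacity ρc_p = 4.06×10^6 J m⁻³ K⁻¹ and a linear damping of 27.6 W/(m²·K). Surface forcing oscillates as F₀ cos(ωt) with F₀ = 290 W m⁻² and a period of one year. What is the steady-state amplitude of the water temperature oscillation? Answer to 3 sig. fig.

3.69 K

Areal heat capacity C = ρc_p × D = 4.06×10^6 × 91.0 = 3.69×10^8 J/(m²·K).
Angular frequency ω = 2π / T = 2π / 3.15×10^7 s = 1.99×10^-7 s⁻¹.
√((Cω)² + λ²) = √((73.6)² + 27.6²) = 78.6 W/(m²·K).
Amplitude A = F₀ / √((Cω)²+λ²) = 290 / 78.6 = 3.69 K.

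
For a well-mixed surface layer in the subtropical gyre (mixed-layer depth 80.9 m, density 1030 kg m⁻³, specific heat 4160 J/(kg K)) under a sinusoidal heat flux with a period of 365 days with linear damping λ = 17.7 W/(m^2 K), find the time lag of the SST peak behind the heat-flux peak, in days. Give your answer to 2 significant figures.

77 days

Areal heat capacity C = ρ c_p D = 1030 × 4160 × 80.9 = 3.47×10^8 J/(m²·K).
ω = 2π / 3.15×10^7 s = 1.99×10^-7 s⁻¹.
Phase lag φ = arctan(Cω/λ) = arctan(69.1/17.7) = 1.32 rad.
Time lag = φ / ω = 1.32 / 1.99×10^-7 = 6.62×10^6 s = 76.7 days.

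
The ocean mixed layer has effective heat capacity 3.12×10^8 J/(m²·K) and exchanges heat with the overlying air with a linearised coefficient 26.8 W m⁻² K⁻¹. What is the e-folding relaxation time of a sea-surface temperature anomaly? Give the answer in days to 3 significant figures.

135 days

Areal heat capacity C = 3.12×10^8 J/(m²·K) (given).
Relaxation time τ = C / λ = 3.12×10^8 / 26.8 = 1.16×10^7 s.
In days: 1.16×10^7 s / (86400 s/day) = 135 days.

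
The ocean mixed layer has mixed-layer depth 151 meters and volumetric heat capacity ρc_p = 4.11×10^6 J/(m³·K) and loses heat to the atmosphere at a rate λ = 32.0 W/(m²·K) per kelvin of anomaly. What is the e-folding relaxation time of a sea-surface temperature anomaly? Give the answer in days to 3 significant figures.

Areal heat capacity C = ρc_p × D = 4.11×10^6 × 151 = 6.21×10^8 J m⁻² K⁻¹.
Relaxation time τ = C / λ = 6.21×10^8 / 32.0 = 1.94×10^7 s.
In days: 1.94×10^7 s / (86400 s/day) = 224 days.

224 days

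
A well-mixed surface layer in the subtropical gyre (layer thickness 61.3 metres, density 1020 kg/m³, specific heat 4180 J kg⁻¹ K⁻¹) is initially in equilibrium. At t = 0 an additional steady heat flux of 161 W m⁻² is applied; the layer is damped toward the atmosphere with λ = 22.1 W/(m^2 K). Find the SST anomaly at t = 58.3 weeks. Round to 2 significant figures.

Areal heat capacity C = ρ c_p D = 1020 × 4180 × 61.3 = 2.61×10^8 J m⁻² K⁻¹.
τ = C / λ = 2.61×10^8 / 22.1 = 1.18×10^7 s.
Equilibrium anomaly ΔT_eq = F / λ = 161 / 22.1 = 7.29 K.
t = 58.3 weeks = 3.53×10^7 s, so t/τ = 2.98.
ΔT(t) = ΔT_eq (1 − e^(−t/τ)) = 7.29 × (1 − e^−2.98) = 6.92 K.

6.9 K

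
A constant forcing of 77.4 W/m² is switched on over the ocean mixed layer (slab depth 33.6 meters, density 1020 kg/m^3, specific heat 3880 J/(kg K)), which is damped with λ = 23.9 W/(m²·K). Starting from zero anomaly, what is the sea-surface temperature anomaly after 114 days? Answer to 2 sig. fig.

Areal heat capacity C = ρ c_p D = 1020 × 3880 × 33.6 = 1.33×10^8 J/(m²·K).
τ = C / λ = 1.33×10^8 / 23.9 = 5.56×10^6 s.
Equilibrium anomaly ΔT_eq = F / λ = 77.4 / 23.9 = 3.24 K.
t = 114 days = 9.85×10^6 s, so t/τ = 1.77.
ΔT(t) = ΔT_eq (1 − e^(−t/τ)) = 3.24 × (1 − e^−1.77) = 2.69 K.

2.7 K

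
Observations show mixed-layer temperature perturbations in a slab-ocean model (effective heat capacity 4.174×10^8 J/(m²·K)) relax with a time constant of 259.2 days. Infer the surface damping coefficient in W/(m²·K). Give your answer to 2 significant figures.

Areal heat capacity C = 4.174×10^8 J/(m²·K) (given).
τ = 259.2 days = 2.24×10^7 s.
λ = C / τ = 4.17×10^8 / 2.24×10^7 = 18.6 W/(m²·K).

19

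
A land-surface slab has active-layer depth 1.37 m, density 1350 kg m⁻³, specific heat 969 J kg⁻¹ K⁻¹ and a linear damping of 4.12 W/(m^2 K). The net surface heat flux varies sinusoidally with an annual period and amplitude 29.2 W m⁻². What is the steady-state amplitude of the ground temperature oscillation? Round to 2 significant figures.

7.1 K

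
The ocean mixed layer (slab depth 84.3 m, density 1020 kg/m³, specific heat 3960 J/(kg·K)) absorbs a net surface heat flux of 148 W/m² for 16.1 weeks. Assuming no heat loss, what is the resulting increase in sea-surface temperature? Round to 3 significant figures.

4.23 K

Areal heat capacity C = ρ c_p D = 1020 × 3960 × 84.3 = 3.41×10^8 J m⁻² K⁻¹.
Net heat input Q = F Δt = 148 × (16.1 weeks × 6.048×10^5 s/week) = 1.44×10^9 J/m².
ΔT = Q / C = 1.44×10^9 / 3.41×10^8 = 4.23 K.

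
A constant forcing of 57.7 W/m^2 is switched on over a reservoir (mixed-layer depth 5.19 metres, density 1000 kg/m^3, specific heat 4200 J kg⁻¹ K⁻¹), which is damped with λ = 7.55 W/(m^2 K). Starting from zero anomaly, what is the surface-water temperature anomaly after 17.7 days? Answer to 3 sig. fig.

Areal heat capacity C = ρ c_p D = 1000 × 4200 × 5.19 = 2.18×10^7 J/(m²·K).
τ = C / λ = 2.18×10^7 / 7.55 = 2.89×10^6 s.
Equilibrium anomaly ΔT_eq = F / λ = 57.7 / 7.55 = 7.64 K.
t = 17.7 days = 1.53×10^6 s, so t/τ = 0.530.
ΔT(t) = ΔT_eq (1 − e^(−t/τ)) = 7.64 × (1 − e^−0.530) = 3.14 K.

3.14 K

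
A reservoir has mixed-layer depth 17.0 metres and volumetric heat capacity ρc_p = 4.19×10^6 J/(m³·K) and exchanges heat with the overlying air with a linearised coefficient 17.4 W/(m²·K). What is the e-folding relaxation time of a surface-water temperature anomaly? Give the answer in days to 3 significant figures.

Areal heat capacity C = ρc_p × D = 4.19×10^6 × 17.0 = 7.12×10^7 J m⁻² K⁻¹.
Relaxation time τ = C / λ = 7.12×10^7 / 17.4 = 4.09×10^6 s.
In days: 4.09×10^6 s / (86400 s/day) = 47.4 days.

47.4 days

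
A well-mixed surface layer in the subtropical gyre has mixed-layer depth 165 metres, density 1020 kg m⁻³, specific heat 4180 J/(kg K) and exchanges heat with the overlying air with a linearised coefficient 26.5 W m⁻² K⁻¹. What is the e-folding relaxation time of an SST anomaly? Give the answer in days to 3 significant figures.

Areal heat capacity C = ρ c_p D = 1020 × 4180 × 165 = 7.03×10^8 J/(m^2 K).
Relaxation time τ = C / λ = 7.03×10^8 / 26.5 = 2.65×10^7 s.
In days: 2.65×10^7 s / (86400 s/day) = 307 days.

307 days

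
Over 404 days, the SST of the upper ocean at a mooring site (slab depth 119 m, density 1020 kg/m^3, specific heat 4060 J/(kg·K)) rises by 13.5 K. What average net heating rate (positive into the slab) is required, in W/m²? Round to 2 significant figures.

190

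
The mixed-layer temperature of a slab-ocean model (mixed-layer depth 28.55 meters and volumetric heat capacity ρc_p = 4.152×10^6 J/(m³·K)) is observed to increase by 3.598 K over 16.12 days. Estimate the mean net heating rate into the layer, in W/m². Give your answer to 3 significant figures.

306

Areal heat capacity C = ρc_p × D = 4.152×10^6 × 28.55 = 1.19×10^8 J m⁻² K⁻¹.
Required heat per unit area: Q = C ΔT = 1.19×10^8 × 3.598 = 4.27×10^8 J/m².
Flux F = Q / Δt = 4.27×10^8 / 1.39×10^6 s = 306 W/m².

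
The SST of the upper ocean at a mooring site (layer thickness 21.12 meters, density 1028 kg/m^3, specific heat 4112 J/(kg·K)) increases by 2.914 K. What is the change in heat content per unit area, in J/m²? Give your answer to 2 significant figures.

2.6×10^8

Areal heat capacity C = ρ c_p D = 1028 × 4112 × 21.12 = 8.93×10^7 J/(m²·K).
ΔQ = C ΔT = 8.93×10^7 × 2.914 = 2.60×10^8 J/m².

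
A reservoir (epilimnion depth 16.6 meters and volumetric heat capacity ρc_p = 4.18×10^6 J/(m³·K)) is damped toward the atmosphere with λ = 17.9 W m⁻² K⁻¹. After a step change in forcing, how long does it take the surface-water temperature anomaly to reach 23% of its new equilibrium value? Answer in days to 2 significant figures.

Areal heat capacity C = ρc_p × D = 4.18×10^6 × 16.6 = 6.94×10^7 J/(m^2 K).
τ = C / λ = 6.94×10^7 / 17.9 = 3.88×10^6 s.
Fraction reached: 1 − e^(−t/τ) = 0.23 ⇒ t = −τ ln(1 − 0.23) = τ × 0.261.
t = 1.01×10^6 s = 11.7 days.

12 days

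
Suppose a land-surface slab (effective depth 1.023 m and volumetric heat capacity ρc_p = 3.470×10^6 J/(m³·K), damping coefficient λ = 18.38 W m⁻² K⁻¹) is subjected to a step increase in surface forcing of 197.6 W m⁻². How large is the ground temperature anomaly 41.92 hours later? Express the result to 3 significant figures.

5.83 K

Areal heat capacity C = ρc_p × D = 3.470×10^6 × 1.023 = 3.55×10^6 J/(m²·K).
τ = C / λ = 3.55×10^6 / 18.38 = 1.93×10^5 s.
Equilibrium anomaly ΔT_eq = F / λ = 197.6 / 18.38 = 10.8 K.
t = 41.92 hours = 1.51×10^5 s, so t/τ = 0.781.
ΔT(t) = ΔT_eq (1 − e^(−t/τ)) = 10.8 × (1 − e^−0.781) = 5.83 K.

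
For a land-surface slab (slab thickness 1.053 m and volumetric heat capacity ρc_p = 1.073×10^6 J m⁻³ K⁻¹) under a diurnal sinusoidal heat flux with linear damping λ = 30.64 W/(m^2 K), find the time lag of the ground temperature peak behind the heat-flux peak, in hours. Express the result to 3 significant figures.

4.64 hours

Areal heat capacity C = ρc_p × D = 1.073×10^6 × 1.053 = 1.13×10^6 J/(m²·K).
ω = 2π / 86400 s = 7.27×10^-5 s⁻¹.
Phase lag φ = arctan(Cω/λ) = arctan(82.2/30.64) = 1.21 rad.
Time lag = φ / ω = 1.21 / 7.27×10^-5 = 16700 s = 4.64 hours.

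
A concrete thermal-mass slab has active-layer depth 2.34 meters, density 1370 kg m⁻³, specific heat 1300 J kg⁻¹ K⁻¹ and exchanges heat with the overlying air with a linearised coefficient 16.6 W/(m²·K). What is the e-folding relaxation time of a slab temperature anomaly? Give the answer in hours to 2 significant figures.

70 hours

Areal heat capacity C = ρ c_p D = 1370 × 1300 × 2.34 = 4.17×10^6 J/(m^2 K).
Relaxation time τ = C / λ = 4.17×10^6 / 16.6 = 2.51×10^5 s.
In hours: 2.51×10^5 s / (3600 s/hour) = 69.7 hours.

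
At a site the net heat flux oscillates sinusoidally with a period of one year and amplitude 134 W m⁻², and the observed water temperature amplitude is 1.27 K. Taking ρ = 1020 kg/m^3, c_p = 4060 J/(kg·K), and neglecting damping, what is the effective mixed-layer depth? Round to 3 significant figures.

128 m

ω = 2π / 3.15×10^7 s = 1.99×10^-7 s⁻¹.
Required C = F₀ / (A ω) = 134 / (1.27 × 1.99×10^-7) = 5.30×10^8 J/(m²·K).
D = C / (ρ c_p) = 5.30×10^8 / (1020 × 4060) = 128 m.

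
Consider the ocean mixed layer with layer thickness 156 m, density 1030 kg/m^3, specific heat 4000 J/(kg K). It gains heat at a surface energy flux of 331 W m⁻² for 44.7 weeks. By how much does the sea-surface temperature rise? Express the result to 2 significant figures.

Areal heat capacity C = ρ c_p D = 1030 × 4000 × 156 = 6.43×10^8 J/(m^2 K).
Net heat input Q = F Δt = 331 × (44.7 weeks × 6.048×10^5 s/week) = 8.95×10^9 J/m².
ΔT = Q / C = 8.95×10^9 / 6.43×10^8 = 13.9 K.

14 K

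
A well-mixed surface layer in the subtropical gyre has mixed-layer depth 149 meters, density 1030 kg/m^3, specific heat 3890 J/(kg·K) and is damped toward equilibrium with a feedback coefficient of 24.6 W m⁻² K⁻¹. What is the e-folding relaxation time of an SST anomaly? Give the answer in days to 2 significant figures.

Areal heat capacity C = ρ c_p D = 1030 × 3890 × 149 = 5.97×10^8 J/(m²·K).
Relaxation time τ = C / λ = 5.97×10^8 / 24.6 = 2.43×10^7 s.
In days: 2.43×10^7 s / (86400 s/day) = 281 days.

280 days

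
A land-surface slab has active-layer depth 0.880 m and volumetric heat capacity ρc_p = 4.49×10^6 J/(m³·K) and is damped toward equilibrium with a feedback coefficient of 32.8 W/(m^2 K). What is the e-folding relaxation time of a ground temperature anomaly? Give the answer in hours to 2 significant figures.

33 hours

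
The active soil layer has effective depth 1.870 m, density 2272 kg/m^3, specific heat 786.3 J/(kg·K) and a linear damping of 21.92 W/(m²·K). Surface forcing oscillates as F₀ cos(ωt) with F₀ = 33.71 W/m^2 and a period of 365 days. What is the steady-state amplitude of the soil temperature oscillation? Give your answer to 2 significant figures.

Areal heat capacity C = ρ c_p D = 2272 × 786.3 × 1.870 = 3.34×10^6 J/(m^2 K).
Angular frequency ω = 2π / T = 2π / 3.15×10^7 s = 1.99×10^-7 s⁻¹.
√((Cω)² + λ²) = √((0.666)² + 21.92²) = 21.9 W/(m²·K).
Amplitude A = F₀ / √((Cω)²+λ²) = 33.71 / 21.9 = 1.54 K.

1.5 K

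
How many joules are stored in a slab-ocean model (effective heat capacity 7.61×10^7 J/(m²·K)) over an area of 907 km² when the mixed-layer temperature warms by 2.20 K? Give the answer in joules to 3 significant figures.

1.52×10^17 J

Areal heat capacity C = 7.61×10^7 J/(m²·K) (given).
Heat per unit area: q = C ΔT = 7.61×10^7 × 2.20 = 1.67×10^8 J/m².
Total heat: Q = q × A = 1.67×10^8 × (907 × 10⁶ m²) = 1.52×10^17 J.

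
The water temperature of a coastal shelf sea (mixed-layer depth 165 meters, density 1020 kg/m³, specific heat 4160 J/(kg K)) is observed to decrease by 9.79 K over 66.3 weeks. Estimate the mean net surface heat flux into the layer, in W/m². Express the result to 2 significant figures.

-170

Areal heat capacity C = ρ c_p D = 1020 × 4160 × 165 = 7.00×10^8 J/(m²·K).
Required heat per unit area: Q = C ΔT = 7.00×10^8 × -9.79 = -6.85×10^9 J/m².
Flux F = Q / Δt = -6.85×10^9 / 4.01×10^7 s = -171 W/m².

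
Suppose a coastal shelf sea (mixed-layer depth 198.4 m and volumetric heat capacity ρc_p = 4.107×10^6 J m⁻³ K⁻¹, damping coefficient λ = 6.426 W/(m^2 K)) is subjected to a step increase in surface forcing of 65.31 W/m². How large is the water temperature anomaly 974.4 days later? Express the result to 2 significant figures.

Areal heat capacity C = ρc_p × D = 4.107×10^6 × 198.4 = 8.15×10^8 J/(m^2 K).
τ = C / λ = 8.15×10^8 / 6.426 = 1.27×10^8 s.
Equilibrium anomaly ΔT_eq = F / λ = 65.31 / 6.426 = 10.2 K.
t = 974.4 days = 8.42×10^7 s, so t/τ = 0.664.
ΔT(t) = ΔT_eq (1 − e^(−t/τ)) = 10.2 × (1 − e^−0.664) = 4.93 K.

4.9 K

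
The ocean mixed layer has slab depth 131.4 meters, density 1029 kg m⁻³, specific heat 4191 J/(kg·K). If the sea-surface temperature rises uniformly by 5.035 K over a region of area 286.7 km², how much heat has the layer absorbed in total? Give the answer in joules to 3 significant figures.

8.18×10^17 J

Areal heat capacity C = ρ c_p D = 1029 × 4191 × 131.4 = 5.67×10^8 J m⁻² K⁻¹.
Heat per unit area: q = C ΔT = 5.67×10^8 × 5.035 = 2.85×10^9 J/m².
Total heat: Q = q × A = 2.85×10^9 × (286.7 × 10⁶ m²) = 8.18×10^17 J.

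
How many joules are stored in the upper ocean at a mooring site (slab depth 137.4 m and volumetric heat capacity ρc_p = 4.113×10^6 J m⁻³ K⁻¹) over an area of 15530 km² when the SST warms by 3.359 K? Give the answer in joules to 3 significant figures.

2.95×10^19 J

Areal heat capacity C = ρc_p × D = 4.113×10^6 × 137.4 = 5.65×10^8 J m⁻² K⁻¹.
Heat per unit area: q = C ΔT = 5.65×10^8 × 3.359 = 1.90×10^9 J/m².
Total heat: Q = q × A = 1.90×10^9 × (15530 × 10⁶ m²) = 2.95×10^19 J.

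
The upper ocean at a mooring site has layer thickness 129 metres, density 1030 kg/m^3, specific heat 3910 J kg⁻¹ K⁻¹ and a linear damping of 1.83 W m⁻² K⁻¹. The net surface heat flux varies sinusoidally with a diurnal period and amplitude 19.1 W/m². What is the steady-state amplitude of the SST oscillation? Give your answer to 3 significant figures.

Areal heat capacity C = ρ c_p D = 1030 × 3910 × 129 = 5.20×10^8 J/(m^2 K).
Angular frequency ω = 2π / T = 2π / 86400 s = 7.27×10^-5 s⁻¹.
√((Cω)² + λ²) = √((37800)² + 1.83²) = 37800 W/(m²·K).
Amplitude A = F₀ / √((Cω)²+λ²) = 19.1 / 37800 = 5.06×10^-4 K.

5.06×10^-4 K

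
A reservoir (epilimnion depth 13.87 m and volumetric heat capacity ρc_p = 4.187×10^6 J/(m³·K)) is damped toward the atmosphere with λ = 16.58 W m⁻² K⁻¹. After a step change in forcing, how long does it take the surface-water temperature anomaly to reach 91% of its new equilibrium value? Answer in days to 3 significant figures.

97.6 days

Areal heat capacity C = ρc_p × D = 4.187×10^6 × 13.87 = 5.81×10^7 J/(m²·K).
τ = C / λ = 5.81×10^7 / 16.58 = 3.50×10^6 s.
Fraction reached: 1 − e^(−t/τ) = 0.91 ⇒ t = −τ ln(1 − 0.91) = τ × 2.41.
t = 8.43×10^6 s = 97.6 days.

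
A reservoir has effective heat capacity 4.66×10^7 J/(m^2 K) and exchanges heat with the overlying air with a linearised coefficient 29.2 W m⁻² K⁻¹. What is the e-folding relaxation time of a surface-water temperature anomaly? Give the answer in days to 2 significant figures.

18 days

Areal heat capacity C = 4.66×10^7 J/(m^2 K) (given).
Relaxation time τ = C / λ = 4.66×10^7 / 29.2 = 1.60×10^6 s.
In days: 1.60×10^6 s / (86400 s/day) = 18.5 days.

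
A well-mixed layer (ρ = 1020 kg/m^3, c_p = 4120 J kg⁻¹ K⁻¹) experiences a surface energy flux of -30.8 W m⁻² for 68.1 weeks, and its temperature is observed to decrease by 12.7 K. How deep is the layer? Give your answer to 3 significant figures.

Heat input Q = F Δt = -30.8 × 4.12×10^7 s = -1.27×10^9 J/m².
Required areal heat capacity C = Q / ΔT = 9.99×10^7 J/(m²·K).
Depth D = C / (ρ c_p) = 9.99×10^7 / (1020 × 4120) = 23.8 m.

23.8 m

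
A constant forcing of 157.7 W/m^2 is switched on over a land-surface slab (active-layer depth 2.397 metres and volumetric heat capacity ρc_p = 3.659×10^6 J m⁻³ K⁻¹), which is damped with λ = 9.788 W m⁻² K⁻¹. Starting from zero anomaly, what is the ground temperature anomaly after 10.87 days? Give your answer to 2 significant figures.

Areal heat capacity C = ρc_p × D = 3.659×10^6 × 2.397 = 8.77×10^6 J/(m^2 K).
τ = C / λ = 8.77×10^6 / 9.788 = 8.96×10^5 s.
Equilibrium anomaly ΔT_eq = F / λ = 157.7 / 9.788 = 16.1 K.
t = 10.87 days = 9.39×10^5 s, so t/τ = 1.05.
ΔT(t) = ΔT_eq (1 − e^(−t/τ)) = 16.1 × (1 − e^−1.05) = 10.5 K.

10 K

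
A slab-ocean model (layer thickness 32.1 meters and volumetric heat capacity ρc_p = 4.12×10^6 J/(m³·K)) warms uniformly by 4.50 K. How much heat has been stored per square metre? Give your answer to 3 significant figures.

Areal heat capacity C = ρc_p × D = 4.12×10^6 × 32.1 = 1.32×10^8 J/(m^2 K).
ΔQ = C ΔT = 1.32×10^8 × 4.50 = 5.95×10^8 J/m².

5.95×10^8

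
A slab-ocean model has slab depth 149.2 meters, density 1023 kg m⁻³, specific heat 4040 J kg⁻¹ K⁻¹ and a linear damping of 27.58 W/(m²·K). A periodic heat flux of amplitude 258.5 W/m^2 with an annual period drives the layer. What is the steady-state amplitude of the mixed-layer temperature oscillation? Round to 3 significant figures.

Areal heat capacity C = ρ c_p D = 1023 × 4040 × 149.2 = 6.17×10^8 J m⁻² K⁻¹.
Angular frequency ω = 2π / T = 2π / 3.15×10^7 s = 1.99×10^-7 s⁻¹.
√((Cω)² + λ²) = √((123)² + 27.58²) = 126 W/(m²·K).
Amplitude A = F₀ / √((Cω)²+λ²) = 258.5 / 126 = 2.05 K.

2.05 K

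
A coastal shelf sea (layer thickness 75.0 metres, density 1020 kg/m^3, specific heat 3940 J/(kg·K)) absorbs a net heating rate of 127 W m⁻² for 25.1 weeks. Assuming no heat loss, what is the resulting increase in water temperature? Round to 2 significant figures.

6.4 K

Areal heat capacity C = ρ c_p D = 1020 × 3940 × 75.0 = 3.01×10^8 J/(m^2 K).
Net heat input Q = F Δt = 127 × (25.1 weeks × 6.048×10^5 s/week) = 1.93×10^9 J/m².
ΔT = Q / C = 1.93×10^9 / 3.01×10^8 = 6.40 K.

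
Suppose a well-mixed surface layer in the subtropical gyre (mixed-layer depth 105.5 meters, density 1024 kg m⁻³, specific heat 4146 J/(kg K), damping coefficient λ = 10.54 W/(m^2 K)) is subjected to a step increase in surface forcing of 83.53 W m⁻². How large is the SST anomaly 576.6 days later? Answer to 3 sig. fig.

5.47 K

Areal heat capacity C = ρ c_p D = 1024 × 4146 × 105.5 = 4.48×10^8 J/(m^2 K).
τ = C / λ = 4.48×10^8 / 10.54 = 4.25×10^7 s.
Equilibrium anomaly ΔT_eq = F / λ = 83.53 / 10.54 = 7.93 K.
t = 576.6 days = 4.98×10^7 s, so t/τ = 1.17.
ΔT(t) = ΔT_eq (1 − e^(−t/τ)) = 7.93 × (1 − e^−1.17) = 5.47 K.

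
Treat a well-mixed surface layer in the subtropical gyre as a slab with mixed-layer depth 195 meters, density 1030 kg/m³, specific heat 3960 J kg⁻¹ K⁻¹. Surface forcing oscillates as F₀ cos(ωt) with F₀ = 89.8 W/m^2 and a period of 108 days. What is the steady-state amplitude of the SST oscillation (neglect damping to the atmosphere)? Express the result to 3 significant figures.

0.168 K

Areal heat capacity C = ρ c_p D = 1030 × 3960 × 195 = 7.95×10^8 J/(m^2 K).
Angular frequency ω = 2π / T = 2π / 9.33×10^6 s = 6.73×10^-7 s⁻¹.
Cω = 7.95×10^8 × 6.73×10^-7 = 536 W/(m²·K).
Amplitude A = F₀ / (Cω) = 89.8 / 536 = 0.168 K.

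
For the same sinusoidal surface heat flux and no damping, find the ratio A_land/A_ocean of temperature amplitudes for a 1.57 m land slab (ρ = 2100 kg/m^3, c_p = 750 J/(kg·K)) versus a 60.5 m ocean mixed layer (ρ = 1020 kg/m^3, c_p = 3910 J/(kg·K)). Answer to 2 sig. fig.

C_ocean = 1020 × 3910 × 60.5 = 2.41×10^8 J/(m²·K).
C_land = 2100 × 750 × 1.57 = 2.47×10^6 J/(m²·K).
Undamped amplitude ∝ 1/C, so A_land/A_ocean = C_ocean/C_land = 97.6.

98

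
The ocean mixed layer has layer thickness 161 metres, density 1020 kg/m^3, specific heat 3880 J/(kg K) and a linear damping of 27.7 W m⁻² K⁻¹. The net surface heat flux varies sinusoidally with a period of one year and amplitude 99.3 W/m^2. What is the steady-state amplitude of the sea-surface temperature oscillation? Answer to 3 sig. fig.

Areal heat capacity C = ρ c_p D = 1020 × 3880 × 161 = 6.37×10^8 J m⁻² K⁻¹.
Angular frequency ω = 2π / T = 2π / 3.15×10^7 s = 1.99×10^-7 s⁻¹.
√((Cω)² + λ²) = √((127)² + 27.7²) = 130 W/(m²·K).
Amplitude A = F₀ / √((Cω)²+λ²) = 99.3 / 130 = 0.764 K.

0.764 K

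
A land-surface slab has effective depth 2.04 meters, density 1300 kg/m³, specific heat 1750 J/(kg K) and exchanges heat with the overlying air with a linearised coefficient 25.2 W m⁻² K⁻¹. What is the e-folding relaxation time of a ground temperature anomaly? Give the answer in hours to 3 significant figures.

51.2 hours

Areal heat capacity C = ρ c_p D = 1300 × 1750 × 2.04 = 4.64×10^6 J/(m^2 K).
Relaxation time τ = C / λ = 4.64×10^6 / 25.2 = 1.84×10^5 s.
In hours: 1.84×10^5 s / (3600 s/hour) = 51.2 hours.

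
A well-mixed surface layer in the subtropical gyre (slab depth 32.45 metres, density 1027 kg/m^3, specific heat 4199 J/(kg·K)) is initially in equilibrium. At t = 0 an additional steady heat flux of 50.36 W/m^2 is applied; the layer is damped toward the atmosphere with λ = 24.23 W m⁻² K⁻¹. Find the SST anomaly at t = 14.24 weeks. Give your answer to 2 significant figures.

1.6 K

Areal heat capacity C = ρ c_p D = 1027 × 4199 × 32.45 = 1.40×10^8 J/(m²·K).
τ = C / λ = 1.40×10^8 / 24.23 = 5.78×10^6 s.
Equilibrium anomaly ΔT_eq = F / λ = 50.36 / 24.23 = 2.08 K.
t = 14.24 weeks = 8.61×10^6 s, so t/τ = 1.49.
ΔT(t) = ΔT_eq (1 − e^(−t/τ)) = 2.08 × (1 − e^−1.49) = 1.61 K.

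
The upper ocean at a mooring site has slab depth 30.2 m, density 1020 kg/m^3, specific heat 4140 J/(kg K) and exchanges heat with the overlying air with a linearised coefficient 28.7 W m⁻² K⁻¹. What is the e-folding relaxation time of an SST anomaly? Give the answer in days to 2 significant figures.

51 days

Areal heat capacity C = ρ c_p D = 1020 × 4140 × 30.2 = 1.28×10^8 J/(m²·K).
Relaxation time τ = C / λ = 1.28×10^8 / 28.7 = 4.44×10^6 s.
In days: 4.44×10^6 s / (86400 s/day) = 51.4 days.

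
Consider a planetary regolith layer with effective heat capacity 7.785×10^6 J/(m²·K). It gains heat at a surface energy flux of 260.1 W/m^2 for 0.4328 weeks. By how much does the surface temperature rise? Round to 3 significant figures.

Areal heat capacity C = 7.785×10^6 J/(m²·K) (given).
Net heat input Q = F Δt = 260.1 × (0.4328 weeks × 6.048×10^5 s/week) = 6.81×10^7 J/m².
ΔT = Q / C = 6.81×10^7 / 7.78×10^6 = 8.75 K.

8.75 K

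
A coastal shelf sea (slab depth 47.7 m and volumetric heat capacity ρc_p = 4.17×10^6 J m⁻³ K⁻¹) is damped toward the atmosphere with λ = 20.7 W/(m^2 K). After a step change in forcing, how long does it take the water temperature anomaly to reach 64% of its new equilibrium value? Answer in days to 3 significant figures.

114 days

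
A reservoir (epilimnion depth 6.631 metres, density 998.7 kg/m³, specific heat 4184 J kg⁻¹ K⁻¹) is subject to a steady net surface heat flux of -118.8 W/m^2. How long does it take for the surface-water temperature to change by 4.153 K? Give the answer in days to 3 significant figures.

Areal heat capacity C = ρ c_p D = 998.7 × 4184 × 6.631 = 2.77×10^7 J/(m^2 K).
Time required: Δt = C ΔT / F = 2.77×10^7 × -4.153 / -118.8 = 9.69×10^5 s.
In days: 9.69×10^5 s / (86400 s/day) = 11.2 days.

11.2 days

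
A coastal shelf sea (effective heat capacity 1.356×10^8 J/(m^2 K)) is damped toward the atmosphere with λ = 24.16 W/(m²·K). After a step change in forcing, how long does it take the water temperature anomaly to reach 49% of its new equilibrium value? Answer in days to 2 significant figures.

Areal heat capacity C = 1.356×10^8 J/(m^2 K) (given).
τ = C / λ = 1.36×10^8 / 24.16 = 5.61×10^6 s.
Fraction reached: 1 − e^(−t/τ) = 0.49 ⇒ t = −τ ln(1 − 0.49) = τ × 0.673.
t = 3.78×10^6 s = 43.7 days.

44 days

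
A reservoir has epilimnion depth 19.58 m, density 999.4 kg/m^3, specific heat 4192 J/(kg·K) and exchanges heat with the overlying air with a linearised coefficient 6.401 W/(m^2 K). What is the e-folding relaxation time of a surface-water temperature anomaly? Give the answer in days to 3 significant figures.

Areal heat capacity C = ρ c_p D = 999.4 × 4192 × 19.58 = 8.20×10^7 J/(m^2 K).
Relaxation time τ = C / λ = 8.20×10^7 / 6.401 = 1.28×10^7 s.
In days: 1.28×10^7 s / (86400 s/day) = 148 days.

148 days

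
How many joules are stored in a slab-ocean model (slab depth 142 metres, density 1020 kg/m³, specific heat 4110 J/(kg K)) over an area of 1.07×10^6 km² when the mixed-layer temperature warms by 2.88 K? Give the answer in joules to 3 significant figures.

Areal heat capacity C = ρ c_p D = 1020 × 4110 × 142 = 5.95×10^8 J m⁻² K⁻¹.
Heat per unit area: q = C ΔT = 5.95×10^8 × 2.88 = 1.71×10^9 J/m².
Total heat: Q = q × A = 1.71×10^9 × (1.07×10^6 × 10⁶ m²) = 1.83×10^21 J.

1.83×10^21 J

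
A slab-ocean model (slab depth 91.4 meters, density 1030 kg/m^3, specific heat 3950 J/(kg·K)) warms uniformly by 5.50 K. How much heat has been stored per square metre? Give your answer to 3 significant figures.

Areal heat capacity C = ρ c_p D = 1030 × 3950 × 91.4 = 3.72×10^8 J/(m²·K).
ΔQ = C ΔT = 3.72×10^8 × 5.50 = 2.05×10^9 J/m².

2.05×10^9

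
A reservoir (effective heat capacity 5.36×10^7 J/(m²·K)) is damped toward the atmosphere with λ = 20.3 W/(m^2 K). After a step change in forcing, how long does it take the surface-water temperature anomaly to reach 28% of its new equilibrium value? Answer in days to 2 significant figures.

Areal heat capacity C = 5.36×10^7 J/(m²·K) (given).
τ = C / λ = 5.36×10^7 / 20.3 = 2.64×10^6 s.
Fraction reached: 1 − e^(−t/τ) = 0.28 ⇒ t = −τ ln(1 − 0.28) = τ × 0.329.
t = 8.67×10^5 s = 10.0 days.

10 days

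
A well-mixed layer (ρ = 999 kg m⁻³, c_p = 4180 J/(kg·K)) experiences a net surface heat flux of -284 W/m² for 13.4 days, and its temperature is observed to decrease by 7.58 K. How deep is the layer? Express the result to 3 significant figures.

10.4 m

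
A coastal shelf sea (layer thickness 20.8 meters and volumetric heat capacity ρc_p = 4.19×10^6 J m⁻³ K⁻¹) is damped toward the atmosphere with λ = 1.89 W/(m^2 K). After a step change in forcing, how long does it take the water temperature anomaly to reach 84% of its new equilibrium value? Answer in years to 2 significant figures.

Areal heat capacity C = ρc_p × D = 4.19×10^6 × 20.8 = 8.72×10^7 J m⁻² K⁻¹.
τ = C / λ = 8.72×10^7 / 1.89 = 4.61×10^7 s.
Fraction reached: 1 − e^(−t/τ) = 0.84 ⇒ t = −τ ln(1 − 0.84) = τ × 1.83.
t = 8.45×10^7 s = 2.68 years.

2.7 years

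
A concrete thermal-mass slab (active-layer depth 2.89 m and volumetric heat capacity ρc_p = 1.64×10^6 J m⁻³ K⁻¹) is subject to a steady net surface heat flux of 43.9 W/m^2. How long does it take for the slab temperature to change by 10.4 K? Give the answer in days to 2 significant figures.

Areal heat capacity C = ρc_p × D = 1.64×10^6 × 2.89 = 4.74×10^6 J m⁻² K⁻¹.
Time required: Δt = C ΔT / F = 4.74×10^6 × 10.4 / 43.9 = 1.12×10^6 s.
In days: 1.12×10^6 s / (86400 s/day) = 13.0 days.

13 days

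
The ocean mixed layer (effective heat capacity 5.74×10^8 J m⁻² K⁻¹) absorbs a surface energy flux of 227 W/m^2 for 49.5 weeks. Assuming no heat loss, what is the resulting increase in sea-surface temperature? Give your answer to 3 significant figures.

Areal heat capacity C = 5.74×10^8 J m⁻² K⁻¹ (given).
Net heat input Q = F Δt = 227 × (49.5 weeks × 6.048×10^5 s/week) = 6.80×10^9 J/m².
ΔT = Q / C = 6.80×10^9 / 5.74×10^8 = 11.8 K.

11.8 K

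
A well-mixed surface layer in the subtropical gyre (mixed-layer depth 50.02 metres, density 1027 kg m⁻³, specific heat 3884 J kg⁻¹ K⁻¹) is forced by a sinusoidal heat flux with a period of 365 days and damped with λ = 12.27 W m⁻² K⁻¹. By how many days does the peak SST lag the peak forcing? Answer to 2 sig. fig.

74 days

Areal heat capacity C = ρ c_p D = 1027 × 3884 × 50.02 = 2.00×10^8 J/(m²·K).
ω = 2π / 3.15×10^7 s = 1.99×10^-7 s⁻¹.
Phase lag φ = arctan(Cω/λ) = arctan(39.8/12.27) = 1.27 rad.
Time lag = φ / ω = 1.27 / 1.99×10^-7 = 6.38×10^6 s = 73.9 days.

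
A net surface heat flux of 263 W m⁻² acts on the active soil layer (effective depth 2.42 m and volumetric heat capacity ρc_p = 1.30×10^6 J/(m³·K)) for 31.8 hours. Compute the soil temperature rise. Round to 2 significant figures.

Areal heat capacity C = ρc_p × D = 1.30×10^6 × 2.42 = 3.15×10^6 J/(m²·K).
Net heat input Q = F Δt = 263 × (31.8 hours × 3600 s/hour) = 3.01×10^7 J/m².
ΔT = Q / C = 3.01×10^7 / 3.15×10^6 = 9.57 K.

9.6 K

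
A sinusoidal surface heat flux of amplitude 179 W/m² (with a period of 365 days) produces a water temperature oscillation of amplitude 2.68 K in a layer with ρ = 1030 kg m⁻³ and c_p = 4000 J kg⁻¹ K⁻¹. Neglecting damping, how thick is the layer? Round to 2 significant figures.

81 m

ω = 2π / 3.15×10^7 s = 1.99×10^-7 s⁻¹.
Required C = F₀ / (A ω) = 179 / (2.68 × 1.99×10^-7) = 3.35×10^8 J/(m²·K).
D = C / (ρ c_p) = 3.35×10^8 / (1030 × 4000) = 81.4 m.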